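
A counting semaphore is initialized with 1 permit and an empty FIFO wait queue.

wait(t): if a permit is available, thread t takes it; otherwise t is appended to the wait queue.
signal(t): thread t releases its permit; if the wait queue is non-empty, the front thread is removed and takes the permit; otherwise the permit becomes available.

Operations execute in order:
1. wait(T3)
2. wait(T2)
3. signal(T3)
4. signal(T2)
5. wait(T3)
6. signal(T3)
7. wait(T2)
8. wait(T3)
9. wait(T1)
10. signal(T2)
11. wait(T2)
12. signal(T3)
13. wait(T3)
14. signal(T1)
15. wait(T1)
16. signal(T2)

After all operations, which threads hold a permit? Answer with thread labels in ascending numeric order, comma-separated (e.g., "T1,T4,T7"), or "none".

Answer: T3

Derivation:
Step 1: wait(T3) -> count=0 queue=[] holders={T3}
Step 2: wait(T2) -> count=0 queue=[T2] holders={T3}
Step 3: signal(T3) -> count=0 queue=[] holders={T2}
Step 4: signal(T2) -> count=1 queue=[] holders={none}
Step 5: wait(T3) -> count=0 queue=[] holders={T3}
Step 6: signal(T3) -> count=1 queue=[] holders={none}
Step 7: wait(T2) -> count=0 queue=[] holders={T2}
Step 8: wait(T3) -> count=0 queue=[T3] holders={T2}
Step 9: wait(T1) -> count=0 queue=[T3,T1] holders={T2}
Step 10: signal(T2) -> count=0 queue=[T1] holders={T3}
Step 11: wait(T2) -> count=0 queue=[T1,T2] holders={T3}
Step 12: signal(T3) -> count=0 queue=[T2] holders={T1}
Step 13: wait(T3) -> count=0 queue=[T2,T3] holders={T1}
Step 14: signal(T1) -> count=0 queue=[T3] holders={T2}
Step 15: wait(T1) -> count=0 queue=[T3,T1] holders={T2}
Step 16: signal(T2) -> count=0 queue=[T1] holders={T3}
Final holders: T3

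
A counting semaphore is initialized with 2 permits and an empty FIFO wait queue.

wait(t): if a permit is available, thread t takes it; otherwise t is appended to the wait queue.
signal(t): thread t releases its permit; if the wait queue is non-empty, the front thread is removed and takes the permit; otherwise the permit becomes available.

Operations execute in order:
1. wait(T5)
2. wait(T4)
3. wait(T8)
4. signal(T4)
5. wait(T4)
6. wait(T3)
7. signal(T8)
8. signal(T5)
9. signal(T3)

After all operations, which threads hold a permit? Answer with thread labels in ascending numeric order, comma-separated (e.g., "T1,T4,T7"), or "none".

Step 1: wait(T5) -> count=1 queue=[] holders={T5}
Step 2: wait(T4) -> count=0 queue=[] holders={T4,T5}
Step 3: wait(T8) -> count=0 queue=[T8] holders={T4,T5}
Step 4: signal(T4) -> count=0 queue=[] holders={T5,T8}
Step 5: wait(T4) -> count=0 queue=[T4] holders={T5,T8}
Step 6: wait(T3) -> count=0 queue=[T4,T3] holders={T5,T8}
Step 7: signal(T8) -> count=0 queue=[T3] holders={T4,T5}
Step 8: signal(T5) -> count=0 queue=[] holders={T3,T4}
Step 9: signal(T3) -> count=1 queue=[] holders={T4}
Final holders: T4

Answer: T4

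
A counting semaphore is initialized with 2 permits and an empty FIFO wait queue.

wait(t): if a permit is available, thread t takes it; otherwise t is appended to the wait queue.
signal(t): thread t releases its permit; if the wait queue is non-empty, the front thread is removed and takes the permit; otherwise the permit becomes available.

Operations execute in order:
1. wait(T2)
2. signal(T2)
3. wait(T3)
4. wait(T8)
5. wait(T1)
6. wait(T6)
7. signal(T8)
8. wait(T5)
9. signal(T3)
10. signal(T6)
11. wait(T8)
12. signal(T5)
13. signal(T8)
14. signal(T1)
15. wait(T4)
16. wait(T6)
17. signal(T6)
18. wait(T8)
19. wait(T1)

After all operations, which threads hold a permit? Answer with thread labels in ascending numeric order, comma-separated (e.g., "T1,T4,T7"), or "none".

Step 1: wait(T2) -> count=1 queue=[] holders={T2}
Step 2: signal(T2) -> count=2 queue=[] holders={none}
Step 3: wait(T3) -> count=1 queue=[] holders={T3}
Step 4: wait(T8) -> count=0 queue=[] holders={T3,T8}
Step 5: wait(T1) -> count=0 queue=[T1] holders={T3,T8}
Step 6: wait(T6) -> count=0 queue=[T1,T6] holders={T3,T8}
Step 7: signal(T8) -> count=0 queue=[T6] holders={T1,T3}
Step 8: wait(T5) -> count=0 queue=[T6,T5] holders={T1,T3}
Step 9: signal(T3) -> count=0 queue=[T5] holders={T1,T6}
Step 10: signal(T6) -> count=0 queue=[] holders={T1,T5}
Step 11: wait(T8) -> count=0 queue=[T8] holders={T1,T5}
Step 12: signal(T5) -> count=0 queue=[] holders={T1,T8}
Step 13: signal(T8) -> count=1 queue=[] holders={T1}
Step 14: signal(T1) -> count=2 queue=[] holders={none}
Step 15: wait(T4) -> count=1 queue=[] holders={T4}
Step 16: wait(T6) -> count=0 queue=[] holders={T4,T6}
Step 17: signal(T6) -> count=1 queue=[] holders={T4}
Step 18: wait(T8) -> count=0 queue=[] holders={T4,T8}
Step 19: wait(T1) -> count=0 queue=[T1] holders={T4,T8}
Final holders: T4,T8

Answer: T4,T8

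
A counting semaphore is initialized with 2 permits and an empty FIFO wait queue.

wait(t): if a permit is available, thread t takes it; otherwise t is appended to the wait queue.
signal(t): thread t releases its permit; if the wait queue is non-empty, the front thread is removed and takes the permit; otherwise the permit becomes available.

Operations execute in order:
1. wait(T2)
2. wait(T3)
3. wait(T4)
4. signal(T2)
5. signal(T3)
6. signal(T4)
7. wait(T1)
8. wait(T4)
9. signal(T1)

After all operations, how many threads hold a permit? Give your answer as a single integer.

Answer: 1

Derivation:
Step 1: wait(T2) -> count=1 queue=[] holders={T2}
Step 2: wait(T3) -> count=0 queue=[] holders={T2,T3}
Step 3: wait(T4) -> count=0 queue=[T4] holders={T2,T3}
Step 4: signal(T2) -> count=0 queue=[] holders={T3,T4}
Step 5: signal(T3) -> count=1 queue=[] holders={T4}
Step 6: signal(T4) -> count=2 queue=[] holders={none}
Step 7: wait(T1) -> count=1 queue=[] holders={T1}
Step 8: wait(T4) -> count=0 queue=[] holders={T1,T4}
Step 9: signal(T1) -> count=1 queue=[] holders={T4}
Final holders: {T4} -> 1 thread(s)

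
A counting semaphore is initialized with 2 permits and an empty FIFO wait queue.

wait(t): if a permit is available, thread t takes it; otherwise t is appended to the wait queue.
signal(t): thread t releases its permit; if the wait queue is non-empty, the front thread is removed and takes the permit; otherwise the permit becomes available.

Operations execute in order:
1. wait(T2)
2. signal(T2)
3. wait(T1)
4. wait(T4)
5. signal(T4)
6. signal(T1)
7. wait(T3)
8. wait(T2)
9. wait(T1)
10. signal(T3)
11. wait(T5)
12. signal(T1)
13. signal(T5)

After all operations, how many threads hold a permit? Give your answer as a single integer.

Step 1: wait(T2) -> count=1 queue=[] holders={T2}
Step 2: signal(T2) -> count=2 queue=[] holders={none}
Step 3: wait(T1) -> count=1 queue=[] holders={T1}
Step 4: wait(T4) -> count=0 queue=[] holders={T1,T4}
Step 5: signal(T4) -> count=1 queue=[] holders={T1}
Step 6: signal(T1) -> count=2 queue=[] holders={none}
Step 7: wait(T3) -> count=1 queue=[] holders={T3}
Step 8: wait(T2) -> count=0 queue=[] holders={T2,T3}
Step 9: wait(T1) -> count=0 queue=[T1] holders={T2,T3}
Step 10: signal(T3) -> count=0 queue=[] holders={T1,T2}
Step 11: wait(T5) -> count=0 queue=[T5] holders={T1,T2}
Step 12: signal(T1) -> count=0 queue=[] holders={T2,T5}
Step 13: signal(T5) -> count=1 queue=[] holders={T2}
Final holders: {T2} -> 1 thread(s)

Answer: 1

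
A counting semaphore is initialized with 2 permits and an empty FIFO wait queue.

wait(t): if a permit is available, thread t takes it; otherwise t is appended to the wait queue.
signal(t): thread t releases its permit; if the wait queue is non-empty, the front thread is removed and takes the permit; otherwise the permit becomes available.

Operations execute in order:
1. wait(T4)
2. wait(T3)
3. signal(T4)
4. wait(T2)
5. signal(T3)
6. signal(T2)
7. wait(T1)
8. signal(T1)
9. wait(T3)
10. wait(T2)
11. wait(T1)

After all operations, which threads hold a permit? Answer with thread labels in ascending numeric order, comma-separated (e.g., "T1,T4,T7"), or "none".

Answer: T2,T3

Derivation:
Step 1: wait(T4) -> count=1 queue=[] holders={T4}
Step 2: wait(T3) -> count=0 queue=[] holders={T3,T4}
Step 3: signal(T4) -> count=1 queue=[] holders={T3}
Step 4: wait(T2) -> count=0 queue=[] holders={T2,T3}
Step 5: signal(T3) -> count=1 queue=[] holders={T2}
Step 6: signal(T2) -> count=2 queue=[] holders={none}
Step 7: wait(T1) -> count=1 queue=[] holders={T1}
Step 8: signal(T1) -> count=2 queue=[] holders={none}
Step 9: wait(T3) -> count=1 queue=[] holders={T3}
Step 10: wait(T2) -> count=0 queue=[] holders={T2,T3}
Step 11: wait(T1) -> count=0 queue=[T1] holders={T2,T3}
Final holders: T2,T3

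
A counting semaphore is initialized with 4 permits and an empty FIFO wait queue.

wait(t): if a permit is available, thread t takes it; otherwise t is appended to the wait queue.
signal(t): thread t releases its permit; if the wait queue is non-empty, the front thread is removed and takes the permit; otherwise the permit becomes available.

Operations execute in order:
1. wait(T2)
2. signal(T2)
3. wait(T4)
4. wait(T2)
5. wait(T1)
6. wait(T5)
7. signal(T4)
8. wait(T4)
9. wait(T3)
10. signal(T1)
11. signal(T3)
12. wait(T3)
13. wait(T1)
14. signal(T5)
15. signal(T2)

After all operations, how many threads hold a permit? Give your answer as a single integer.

Answer: 3

Derivation:
Step 1: wait(T2) -> count=3 queue=[] holders={T2}
Step 2: signal(T2) -> count=4 queue=[] holders={none}
Step 3: wait(T4) -> count=3 queue=[] holders={T4}
Step 4: wait(T2) -> count=2 queue=[] holders={T2,T4}
Step 5: wait(T1) -> count=1 queue=[] holders={T1,T2,T4}
Step 6: wait(T5) -> count=0 queue=[] holders={T1,T2,T4,T5}
Step 7: signal(T4) -> count=1 queue=[] holders={T1,T2,T5}
Step 8: wait(T4) -> count=0 queue=[] holders={T1,T2,T4,T5}
Step 9: wait(T3) -> count=0 queue=[T3] holders={T1,T2,T4,T5}
Step 10: signal(T1) -> count=0 queue=[] holders={T2,T3,T4,T5}
Step 11: signal(T3) -> count=1 queue=[] holders={T2,T4,T5}
Step 12: wait(T3) -> count=0 queue=[] holders={T2,T3,T4,T5}
Step 13: wait(T1) -> count=0 queue=[T1] holders={T2,T3,T4,T5}
Step 14: signal(T5) -> count=0 queue=[] holders={T1,T2,T3,T4}
Step 15: signal(T2) -> count=1 queue=[] holders={T1,T3,T4}
Final holders: {T1,T3,T4} -> 3 thread(s)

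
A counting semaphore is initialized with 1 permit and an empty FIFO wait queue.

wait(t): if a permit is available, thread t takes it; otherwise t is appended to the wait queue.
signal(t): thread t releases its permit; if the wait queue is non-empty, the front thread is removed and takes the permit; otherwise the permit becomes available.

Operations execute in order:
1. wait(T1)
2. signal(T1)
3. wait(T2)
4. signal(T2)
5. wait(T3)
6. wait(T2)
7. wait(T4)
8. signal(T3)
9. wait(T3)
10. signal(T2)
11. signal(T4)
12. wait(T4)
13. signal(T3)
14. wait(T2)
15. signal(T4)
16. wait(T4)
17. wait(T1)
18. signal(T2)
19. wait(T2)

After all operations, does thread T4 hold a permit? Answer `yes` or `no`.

Answer: yes

Derivation:
Step 1: wait(T1) -> count=0 queue=[] holders={T1}
Step 2: signal(T1) -> count=1 queue=[] holders={none}
Step 3: wait(T2) -> count=0 queue=[] holders={T2}
Step 4: signal(T2) -> count=1 queue=[] holders={none}
Step 5: wait(T3) -> count=0 queue=[] holders={T3}
Step 6: wait(T2) -> count=0 queue=[T2] holders={T3}
Step 7: wait(T4) -> count=0 queue=[T2,T4] holders={T3}
Step 8: signal(T3) -> count=0 queue=[T4] holders={T2}
Step 9: wait(T3) -> count=0 queue=[T4,T3] holders={T2}
Step 10: signal(T2) -> count=0 queue=[T3] holders={T4}
Step 11: signal(T4) -> count=0 queue=[] holders={T3}
Step 12: wait(T4) -> count=0 queue=[T4] holders={T3}
Step 13: signal(T3) -> count=0 queue=[] holders={T4}
Step 14: wait(T2) -> count=0 queue=[T2] holders={T4}
Step 15: signal(T4) -> count=0 queue=[] holders={T2}
Step 16: wait(T4) -> count=0 queue=[T4] holders={T2}
Step 17: wait(T1) -> count=0 queue=[T4,T1] holders={T2}
Step 18: signal(T2) -> count=0 queue=[T1] holders={T4}
Step 19: wait(T2) -> count=0 queue=[T1,T2] holders={T4}
Final holders: {T4} -> T4 in holders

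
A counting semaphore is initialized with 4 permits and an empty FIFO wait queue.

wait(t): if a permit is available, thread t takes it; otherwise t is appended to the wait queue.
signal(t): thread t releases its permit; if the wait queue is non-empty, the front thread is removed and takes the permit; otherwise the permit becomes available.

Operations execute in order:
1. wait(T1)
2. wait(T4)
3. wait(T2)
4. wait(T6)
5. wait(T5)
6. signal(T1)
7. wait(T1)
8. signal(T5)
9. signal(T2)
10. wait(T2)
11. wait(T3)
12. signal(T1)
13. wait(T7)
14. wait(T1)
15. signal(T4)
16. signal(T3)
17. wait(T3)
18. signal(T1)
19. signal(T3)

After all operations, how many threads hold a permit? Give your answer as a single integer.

Answer: 3

Derivation:
Step 1: wait(T1) -> count=3 queue=[] holders={T1}
Step 2: wait(T4) -> count=2 queue=[] holders={T1,T4}
Step 3: wait(T2) -> count=1 queue=[] holders={T1,T2,T4}
Step 4: wait(T6) -> count=0 queue=[] holders={T1,T2,T4,T6}
Step 5: wait(T5) -> count=0 queue=[T5] holders={T1,T2,T4,T6}
Step 6: signal(T1) -> count=0 queue=[] holders={T2,T4,T5,T6}
Step 7: wait(T1) -> count=0 queue=[T1] holders={T2,T4,T5,T6}
Step 8: signal(T5) -> count=0 queue=[] holders={T1,T2,T4,T6}
Step 9: signal(T2) -> count=1 queue=[] holders={T1,T4,T6}
Step 10: wait(T2) -> count=0 queue=[] holders={T1,T2,T4,T6}
Step 11: wait(T3) -> count=0 queue=[T3] holders={T1,T2,T4,T6}
Step 12: signal(T1) -> count=0 queue=[] holders={T2,T3,T4,T6}
Step 13: wait(T7) -> count=0 queue=[T7] holders={T2,T3,T4,T6}
Step 14: wait(T1) -> count=0 queue=[T7,T1] holders={T2,T3,T4,T6}
Step 15: signal(T4) -> count=0 queue=[T1] holders={T2,T3,T6,T7}
Step 16: signal(T3) -> count=0 queue=[] holders={T1,T2,T6,T7}
Step 17: wait(T3) -> count=0 queue=[T3] holders={T1,T2,T6,T7}
Step 18: signal(T1) -> count=0 queue=[] holders={T2,T3,T6,T7}
Step 19: signal(T3) -> count=1 queue=[] holders={T2,T6,T7}
Final holders: {T2,T6,T7} -> 3 thread(s)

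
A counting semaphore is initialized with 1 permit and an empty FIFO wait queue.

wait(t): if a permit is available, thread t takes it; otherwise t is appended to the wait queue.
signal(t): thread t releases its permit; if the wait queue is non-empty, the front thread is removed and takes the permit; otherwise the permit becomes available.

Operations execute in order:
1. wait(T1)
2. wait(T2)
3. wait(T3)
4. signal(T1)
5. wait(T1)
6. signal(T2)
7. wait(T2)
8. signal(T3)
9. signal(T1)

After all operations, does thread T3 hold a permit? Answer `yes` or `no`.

Step 1: wait(T1) -> count=0 queue=[] holders={T1}
Step 2: wait(T2) -> count=0 queue=[T2] holders={T1}
Step 3: wait(T3) -> count=0 queue=[T2,T3] holders={T1}
Step 4: signal(T1) -> count=0 queue=[T3] holders={T2}
Step 5: wait(T1) -> count=0 queue=[T3,T1] holders={T2}
Step 6: signal(T2) -> count=0 queue=[T1] holders={T3}
Step 7: wait(T2) -> count=0 queue=[T1,T2] holders={T3}
Step 8: signal(T3) -> count=0 queue=[T2] holders={T1}
Step 9: signal(T1) -> count=0 queue=[] holders={T2}
Final holders: {T2} -> T3 not in holders

Answer: no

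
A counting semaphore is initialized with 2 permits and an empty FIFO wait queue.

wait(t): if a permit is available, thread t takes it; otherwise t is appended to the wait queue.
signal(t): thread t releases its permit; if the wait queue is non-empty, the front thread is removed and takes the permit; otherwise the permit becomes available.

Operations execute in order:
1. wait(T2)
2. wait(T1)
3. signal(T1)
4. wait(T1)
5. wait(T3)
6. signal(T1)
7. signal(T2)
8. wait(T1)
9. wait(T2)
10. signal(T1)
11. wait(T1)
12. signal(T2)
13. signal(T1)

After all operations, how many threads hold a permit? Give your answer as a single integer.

Answer: 1

Derivation:
Step 1: wait(T2) -> count=1 queue=[] holders={T2}
Step 2: wait(T1) -> count=0 queue=[] holders={T1,T2}
Step 3: signal(T1) -> count=1 queue=[] holders={T2}
Step 4: wait(T1) -> count=0 queue=[] holders={T1,T2}
Step 5: wait(T3) -> count=0 queue=[T3] holders={T1,T2}
Step 6: signal(T1) -> count=0 queue=[] holders={T2,T3}
Step 7: signal(T2) -> count=1 queue=[] holders={T3}
Step 8: wait(T1) -> count=0 queue=[] holders={T1,T3}
Step 9: wait(T2) -> count=0 queue=[T2] holders={T1,T3}
Step 10: signal(T1) -> count=0 queue=[] holders={T2,T3}
Step 11: wait(T1) -> count=0 queue=[T1] holders={T2,T3}
Step 12: signal(T2) -> count=0 queue=[] holders={T1,T3}
Step 13: signal(T1) -> count=1 queue=[] holders={T3}
Final holders: {T3} -> 1 thread(s)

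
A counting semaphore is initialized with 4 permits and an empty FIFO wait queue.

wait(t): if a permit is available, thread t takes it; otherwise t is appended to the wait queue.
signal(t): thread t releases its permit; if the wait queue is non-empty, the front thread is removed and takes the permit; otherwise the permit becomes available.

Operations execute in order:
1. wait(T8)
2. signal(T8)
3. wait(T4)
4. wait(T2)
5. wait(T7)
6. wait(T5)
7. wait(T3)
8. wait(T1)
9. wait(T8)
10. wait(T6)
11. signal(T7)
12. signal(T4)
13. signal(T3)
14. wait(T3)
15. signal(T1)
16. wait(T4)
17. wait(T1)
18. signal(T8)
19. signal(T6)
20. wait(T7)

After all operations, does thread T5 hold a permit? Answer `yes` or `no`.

Answer: yes

Derivation:
Step 1: wait(T8) -> count=3 queue=[] holders={T8}
Step 2: signal(T8) -> count=4 queue=[] holders={none}
Step 3: wait(T4) -> count=3 queue=[] holders={T4}
Step 4: wait(T2) -> count=2 queue=[] holders={T2,T4}
Step 5: wait(T7) -> count=1 queue=[] holders={T2,T4,T7}
Step 6: wait(T5) -> count=0 queue=[] holders={T2,T4,T5,T7}
Step 7: wait(T3) -> count=0 queue=[T3] holders={T2,T4,T5,T7}
Step 8: wait(T1) -> count=0 queue=[T3,T1] holders={T2,T4,T5,T7}
Step 9: wait(T8) -> count=0 queue=[T3,T1,T8] holders={T2,T4,T5,T7}
Step 10: wait(T6) -> count=0 queue=[T3,T1,T8,T6] holders={T2,T4,T5,T7}
Step 11: signal(T7) -> count=0 queue=[T1,T8,T6] holders={T2,T3,T4,T5}
Step 12: signal(T4) -> count=0 queue=[T8,T6] holders={T1,T2,T3,T5}
Step 13: signal(T3) -> count=0 queue=[T6] holders={T1,T2,T5,T8}
Step 14: wait(T3) -> count=0 queue=[T6,T3] holders={T1,T2,T5,T8}
Step 15: signal(T1) -> count=0 queue=[T3] holders={T2,T5,T6,T8}
Step 16: wait(T4) -> count=0 queue=[T3,T4] holders={T2,T5,T6,T8}
Step 17: wait(T1) -> count=0 queue=[T3,T4,T1] holders={T2,T5,T6,T8}
Step 18: signal(T8) -> count=0 queue=[T4,T1] holders={T2,T3,T5,T6}
Step 19: signal(T6) -> count=0 queue=[T1] holders={T2,T3,T4,T5}
Step 20: wait(T7) -> count=0 queue=[T1,T7] holders={T2,T3,T4,T5}
Final holders: {T2,T3,T4,T5} -> T5 in holders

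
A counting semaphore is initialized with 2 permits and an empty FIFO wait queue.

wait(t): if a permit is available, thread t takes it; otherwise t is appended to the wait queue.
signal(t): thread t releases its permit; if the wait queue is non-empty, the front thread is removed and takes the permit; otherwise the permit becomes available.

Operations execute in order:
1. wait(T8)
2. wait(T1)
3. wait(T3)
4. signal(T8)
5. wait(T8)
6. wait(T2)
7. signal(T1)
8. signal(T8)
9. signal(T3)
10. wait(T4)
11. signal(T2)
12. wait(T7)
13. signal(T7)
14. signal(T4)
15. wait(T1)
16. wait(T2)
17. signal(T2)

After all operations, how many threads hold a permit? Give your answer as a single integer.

Step 1: wait(T8) -> count=1 queue=[] holders={T8}
Step 2: wait(T1) -> count=0 queue=[] holders={T1,T8}
Step 3: wait(T3) -> count=0 queue=[T3] holders={T1,T8}
Step 4: signal(T8) -> count=0 queue=[] holders={T1,T3}
Step 5: wait(T8) -> count=0 queue=[T8] holders={T1,T3}
Step 6: wait(T2) -> count=0 queue=[T8,T2] holders={T1,T3}
Step 7: signal(T1) -> count=0 queue=[T2] holders={T3,T8}
Step 8: signal(T8) -> count=0 queue=[] holders={T2,T3}
Step 9: signal(T3) -> count=1 queue=[] holders={T2}
Step 10: wait(T4) -> count=0 queue=[] holders={T2,T4}
Step 11: signal(T2) -> count=1 queue=[] holders={T4}
Step 12: wait(T7) -> count=0 queue=[] holders={T4,T7}
Step 13: signal(T7) -> count=1 queue=[] holders={T4}
Step 14: signal(T4) -> count=2 queue=[] holders={none}
Step 15: wait(T1) -> count=1 queue=[] holders={T1}
Step 16: wait(T2) -> count=0 queue=[] holders={T1,T2}
Step 17: signal(T2) -> count=1 queue=[] holders={T1}
Final holders: {T1} -> 1 thread(s)

Answer: 1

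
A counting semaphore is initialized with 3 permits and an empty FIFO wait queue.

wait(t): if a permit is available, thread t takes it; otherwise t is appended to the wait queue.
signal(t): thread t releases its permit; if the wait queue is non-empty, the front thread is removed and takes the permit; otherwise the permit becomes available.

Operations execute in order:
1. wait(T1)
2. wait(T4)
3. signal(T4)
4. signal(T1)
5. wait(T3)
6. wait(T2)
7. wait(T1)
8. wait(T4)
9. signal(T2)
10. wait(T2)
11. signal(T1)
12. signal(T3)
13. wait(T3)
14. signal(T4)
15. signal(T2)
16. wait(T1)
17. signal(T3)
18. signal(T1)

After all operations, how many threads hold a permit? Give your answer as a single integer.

Step 1: wait(T1) -> count=2 queue=[] holders={T1}
Step 2: wait(T4) -> count=1 queue=[] holders={T1,T4}
Step 3: signal(T4) -> count=2 queue=[] holders={T1}
Step 4: signal(T1) -> count=3 queue=[] holders={none}
Step 5: wait(T3) -> count=2 queue=[] holders={T3}
Step 6: wait(T2) -> count=1 queue=[] holders={T2,T3}
Step 7: wait(T1) -> count=0 queue=[] holders={T1,T2,T3}
Step 8: wait(T4) -> count=0 queue=[T4] holders={T1,T2,T3}
Step 9: signal(T2) -> count=0 queue=[] holders={T1,T3,T4}
Step 10: wait(T2) -> count=0 queue=[T2] holders={T1,T3,T4}
Step 11: signal(T1) -> count=0 queue=[] holders={T2,T3,T4}
Step 12: signal(T3) -> count=1 queue=[] holders={T2,T4}
Step 13: wait(T3) -> count=0 queue=[] holders={T2,T3,T4}
Step 14: signal(T4) -> count=1 queue=[] holders={T2,T3}
Step 15: signal(T2) -> count=2 queue=[] holders={T3}
Step 16: wait(T1) -> count=1 queue=[] holders={T1,T3}
Step 17: signal(T3) -> count=2 queue=[] holders={T1}
Step 18: signal(T1) -> count=3 queue=[] holders={none}
Final holders: {none} -> 0 thread(s)

Answer: 0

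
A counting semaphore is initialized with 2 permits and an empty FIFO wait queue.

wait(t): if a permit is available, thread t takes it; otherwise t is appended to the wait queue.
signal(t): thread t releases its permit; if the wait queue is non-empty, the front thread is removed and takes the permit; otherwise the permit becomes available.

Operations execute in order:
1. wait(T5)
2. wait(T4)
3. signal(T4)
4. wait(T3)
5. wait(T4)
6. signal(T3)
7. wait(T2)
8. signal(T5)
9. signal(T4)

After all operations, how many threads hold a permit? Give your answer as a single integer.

Answer: 1

Derivation:
Step 1: wait(T5) -> count=1 queue=[] holders={T5}
Step 2: wait(T4) -> count=0 queue=[] holders={T4,T5}
Step 3: signal(T4) -> count=1 queue=[] holders={T5}
Step 4: wait(T3) -> count=0 queue=[] holders={T3,T5}
Step 5: wait(T4) -> count=0 queue=[T4] holders={T3,T5}
Step 6: signal(T3) -> count=0 queue=[] holders={T4,T5}
Step 7: wait(T2) -> count=0 queue=[T2] holders={T4,T5}
Step 8: signal(T5) -> count=0 queue=[] holders={T2,T4}
Step 9: signal(T4) -> count=1 queue=[] holders={T2}
Final holders: {T2} -> 1 thread(s)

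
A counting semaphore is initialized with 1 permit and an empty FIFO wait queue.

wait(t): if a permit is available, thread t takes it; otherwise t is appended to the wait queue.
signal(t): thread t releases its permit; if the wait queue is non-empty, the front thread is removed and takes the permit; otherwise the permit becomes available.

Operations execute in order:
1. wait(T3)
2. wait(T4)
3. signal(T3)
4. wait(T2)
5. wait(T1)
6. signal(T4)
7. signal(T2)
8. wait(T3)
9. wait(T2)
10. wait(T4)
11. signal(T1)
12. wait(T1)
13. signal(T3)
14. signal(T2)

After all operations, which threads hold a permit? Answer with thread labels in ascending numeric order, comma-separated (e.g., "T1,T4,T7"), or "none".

Answer: T4

Derivation:
Step 1: wait(T3) -> count=0 queue=[] holders={T3}
Step 2: wait(T4) -> count=0 queue=[T4] holders={T3}
Step 3: signal(T3) -> count=0 queue=[] holders={T4}
Step 4: wait(T2) -> count=0 queue=[T2] holders={T4}
Step 5: wait(T1) -> count=0 queue=[T2,T1] holders={T4}
Step 6: signal(T4) -> count=0 queue=[T1] holders={T2}
Step 7: signal(T2) -> count=0 queue=[] holders={T1}
Step 8: wait(T3) -> count=0 queue=[T3] holders={T1}
Step 9: wait(T2) -> count=0 queue=[T3,T2] holders={T1}
Step 10: wait(T4) -> count=0 queue=[T3,T2,T4] holders={T1}
Step 11: signal(T1) -> count=0 queue=[T2,T4] holders={T3}
Step 12: wait(T1) -> count=0 queue=[T2,T4,T1] holders={T3}
Step 13: signal(T3) -> count=0 queue=[T4,T1] holders={T2}
Step 14: signal(T2) -> count=0 queue=[T1] holders={T4}
Final holders: T4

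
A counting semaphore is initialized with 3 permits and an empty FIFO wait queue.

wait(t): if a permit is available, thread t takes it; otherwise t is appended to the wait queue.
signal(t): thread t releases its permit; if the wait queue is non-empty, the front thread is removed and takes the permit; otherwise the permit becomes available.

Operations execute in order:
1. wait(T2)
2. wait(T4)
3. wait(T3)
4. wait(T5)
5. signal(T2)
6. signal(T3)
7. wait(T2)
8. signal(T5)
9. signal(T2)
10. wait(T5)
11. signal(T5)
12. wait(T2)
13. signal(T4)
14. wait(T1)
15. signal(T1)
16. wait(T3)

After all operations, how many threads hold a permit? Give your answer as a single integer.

Step 1: wait(T2) -> count=2 queue=[] holders={T2}
Step 2: wait(T4) -> count=1 queue=[] holders={T2,T4}
Step 3: wait(T3) -> count=0 queue=[] holders={T2,T3,T4}
Step 4: wait(T5) -> count=0 queue=[T5] holders={T2,T3,T4}
Step 5: signal(T2) -> count=0 queue=[] holders={T3,T4,T5}
Step 6: signal(T3) -> count=1 queue=[] holders={T4,T5}
Step 7: wait(T2) -> count=0 queue=[] holders={T2,T4,T5}
Step 8: signal(T5) -> count=1 queue=[] holders={T2,T4}
Step 9: signal(T2) -> count=2 queue=[] holders={T4}
Step 10: wait(T5) -> count=1 queue=[] holders={T4,T5}
Step 11: signal(T5) -> count=2 queue=[] holders={T4}
Step 12: wait(T2) -> count=1 queue=[] holders={T2,T4}
Step 13: signal(T4) -> count=2 queue=[] holders={T2}
Step 14: wait(T1) -> count=1 queue=[] holders={T1,T2}
Step 15: signal(T1) -> count=2 queue=[] holders={T2}
Step 16: wait(T3) -> count=1 queue=[] holders={T2,T3}
Final holders: {T2,T3} -> 2 thread(s)

Answer: 2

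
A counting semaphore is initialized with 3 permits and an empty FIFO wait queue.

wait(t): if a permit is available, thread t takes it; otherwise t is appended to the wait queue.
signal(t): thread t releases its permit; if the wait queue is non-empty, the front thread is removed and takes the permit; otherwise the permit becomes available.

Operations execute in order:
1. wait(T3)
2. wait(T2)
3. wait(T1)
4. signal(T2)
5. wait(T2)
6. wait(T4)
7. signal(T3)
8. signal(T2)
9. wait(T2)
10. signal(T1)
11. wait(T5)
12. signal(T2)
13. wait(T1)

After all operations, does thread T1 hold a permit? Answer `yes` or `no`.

Step 1: wait(T3) -> count=2 queue=[] holders={T3}
Step 2: wait(T2) -> count=1 queue=[] holders={T2,T3}
Step 3: wait(T1) -> count=0 queue=[] holders={T1,T2,T3}
Step 4: signal(T2) -> count=1 queue=[] holders={T1,T3}
Step 5: wait(T2) -> count=0 queue=[] holders={T1,T2,T3}
Step 6: wait(T4) -> count=0 queue=[T4] holders={T1,T2,T3}
Step 7: signal(T3) -> count=0 queue=[] holders={T1,T2,T4}
Step 8: signal(T2) -> count=1 queue=[] holders={T1,T4}
Step 9: wait(T2) -> count=0 queue=[] holders={T1,T2,T4}
Step 10: signal(T1) -> count=1 queue=[] holders={T2,T4}
Step 11: wait(T5) -> count=0 queue=[] holders={T2,T4,T5}
Step 12: signal(T2) -> count=1 queue=[] holders={T4,T5}
Step 13: wait(T1) -> count=0 queue=[] holders={T1,T4,T5}
Final holders: {T1,T4,T5} -> T1 in holders

Answer: yes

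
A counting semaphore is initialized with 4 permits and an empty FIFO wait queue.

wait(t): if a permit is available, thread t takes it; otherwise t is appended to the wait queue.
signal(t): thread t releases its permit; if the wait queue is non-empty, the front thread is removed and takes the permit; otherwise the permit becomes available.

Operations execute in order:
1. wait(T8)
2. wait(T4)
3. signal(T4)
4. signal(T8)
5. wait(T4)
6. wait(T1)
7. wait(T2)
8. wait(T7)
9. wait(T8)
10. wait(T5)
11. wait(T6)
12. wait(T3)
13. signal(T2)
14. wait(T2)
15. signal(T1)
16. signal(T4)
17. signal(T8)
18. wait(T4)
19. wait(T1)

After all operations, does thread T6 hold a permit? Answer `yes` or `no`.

Step 1: wait(T8) -> count=3 queue=[] holders={T8}
Step 2: wait(T4) -> count=2 queue=[] holders={T4,T8}
Step 3: signal(T4) -> count=3 queue=[] holders={T8}
Step 4: signal(T8) -> count=4 queue=[] holders={none}
Step 5: wait(T4) -> count=3 queue=[] holders={T4}
Step 6: wait(T1) -> count=2 queue=[] holders={T1,T4}
Step 7: wait(T2) -> count=1 queue=[] holders={T1,T2,T4}
Step 8: wait(T7) -> count=0 queue=[] holders={T1,T2,T4,T7}
Step 9: wait(T8) -> count=0 queue=[T8] holders={T1,T2,T4,T7}
Step 10: wait(T5) -> count=0 queue=[T8,T5] holders={T1,T2,T4,T7}
Step 11: wait(T6) -> count=0 queue=[T8,T5,T6] holders={T1,T2,T4,T7}
Step 12: wait(T3) -> count=0 queue=[T8,T5,T6,T3] holders={T1,T2,T4,T7}
Step 13: signal(T2) -> count=0 queue=[T5,T6,T3] holders={T1,T4,T7,T8}
Step 14: wait(T2) -> count=0 queue=[T5,T6,T3,T2] holders={T1,T4,T7,T8}
Step 15: signal(T1) -> count=0 queue=[T6,T3,T2] holders={T4,T5,T7,T8}
Step 16: signal(T4) -> count=0 queue=[T3,T2] holders={T5,T6,T7,T8}
Step 17: signal(T8) -> count=0 queue=[T2] holders={T3,T5,T6,T7}
Step 18: wait(T4) -> count=0 queue=[T2,T4] holders={T3,T5,T6,T7}
Step 19: wait(T1) -> count=0 queue=[T2,T4,T1] holders={T3,T5,T6,T7}
Final holders: {T3,T5,T6,T7} -> T6 in holders

Answer: yes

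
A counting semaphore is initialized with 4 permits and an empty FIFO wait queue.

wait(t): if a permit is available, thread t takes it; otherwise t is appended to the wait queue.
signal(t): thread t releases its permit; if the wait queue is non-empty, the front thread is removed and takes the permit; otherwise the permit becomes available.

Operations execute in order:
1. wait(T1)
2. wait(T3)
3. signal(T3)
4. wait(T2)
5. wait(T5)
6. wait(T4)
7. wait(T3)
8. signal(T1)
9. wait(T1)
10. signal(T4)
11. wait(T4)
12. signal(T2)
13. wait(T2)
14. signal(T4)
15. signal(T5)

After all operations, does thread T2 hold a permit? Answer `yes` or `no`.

Step 1: wait(T1) -> count=3 queue=[] holders={T1}
Step 2: wait(T3) -> count=2 queue=[] holders={T1,T3}
Step 3: signal(T3) -> count=3 queue=[] holders={T1}
Step 4: wait(T2) -> count=2 queue=[] holders={T1,T2}
Step 5: wait(T5) -> count=1 queue=[] holders={T1,T2,T5}
Step 6: wait(T4) -> count=0 queue=[] holders={T1,T2,T4,T5}
Step 7: wait(T3) -> count=0 queue=[T3] holders={T1,T2,T4,T5}
Step 8: signal(T1) -> count=0 queue=[] holders={T2,T3,T4,T5}
Step 9: wait(T1) -> count=0 queue=[T1] holders={T2,T3,T4,T5}
Step 10: signal(T4) -> count=0 queue=[] holders={T1,T2,T3,T5}
Step 11: wait(T4) -> count=0 queue=[T4] holders={T1,T2,T3,T5}
Step 12: signal(T2) -> count=0 queue=[] holders={T1,T3,T4,T5}
Step 13: wait(T2) -> count=0 queue=[T2] holders={T1,T3,T4,T5}
Step 14: signal(T4) -> count=0 queue=[] holders={T1,T2,T3,T5}
Step 15: signal(T5) -> count=1 queue=[] holders={T1,T2,T3}
Final holders: {T1,T2,T3} -> T2 in holders

Answer: yes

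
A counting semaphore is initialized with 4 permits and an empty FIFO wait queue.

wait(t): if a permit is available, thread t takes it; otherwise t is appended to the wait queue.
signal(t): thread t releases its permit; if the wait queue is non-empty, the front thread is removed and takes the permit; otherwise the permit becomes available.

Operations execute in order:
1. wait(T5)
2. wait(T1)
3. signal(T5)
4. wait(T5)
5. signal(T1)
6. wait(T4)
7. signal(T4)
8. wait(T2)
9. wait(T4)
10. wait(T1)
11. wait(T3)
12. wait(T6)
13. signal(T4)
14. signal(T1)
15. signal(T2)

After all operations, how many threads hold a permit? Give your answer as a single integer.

Answer: 3

Derivation:
Step 1: wait(T5) -> count=3 queue=[] holders={T5}
Step 2: wait(T1) -> count=2 queue=[] holders={T1,T5}
Step 3: signal(T5) -> count=3 queue=[] holders={T1}
Step 4: wait(T5) -> count=2 queue=[] holders={T1,T5}
Step 5: signal(T1) -> count=3 queue=[] holders={T5}
Step 6: wait(T4) -> count=2 queue=[] holders={T4,T5}
Step 7: signal(T4) -> count=3 queue=[] holders={T5}
Step 8: wait(T2) -> count=2 queue=[] holders={T2,T5}
Step 9: wait(T4) -> count=1 queue=[] holders={T2,T4,T5}
Step 10: wait(T1) -> count=0 queue=[] holders={T1,T2,T4,T5}
Step 11: wait(T3) -> count=0 queue=[T3] holders={T1,T2,T4,T5}
Step 12: wait(T6) -> count=0 queue=[T3,T6] holders={T1,T2,T4,T5}
Step 13: signal(T4) -> count=0 queue=[T6] holders={T1,T2,T3,T5}
Step 14: signal(T1) -> count=0 queue=[] holders={T2,T3,T5,T6}
Step 15: signal(T2) -> count=1 queue=[] holders={T3,T5,T6}
Final holders: {T3,T5,T6} -> 3 thread(s)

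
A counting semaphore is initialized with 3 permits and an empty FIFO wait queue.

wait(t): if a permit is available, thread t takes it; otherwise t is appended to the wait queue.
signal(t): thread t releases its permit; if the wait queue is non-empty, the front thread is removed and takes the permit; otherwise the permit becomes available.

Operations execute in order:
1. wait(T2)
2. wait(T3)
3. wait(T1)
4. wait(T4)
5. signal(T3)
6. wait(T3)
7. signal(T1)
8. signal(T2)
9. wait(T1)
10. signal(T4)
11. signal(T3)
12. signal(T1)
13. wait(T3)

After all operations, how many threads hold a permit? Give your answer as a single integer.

Step 1: wait(T2) -> count=2 queue=[] holders={T2}
Step 2: wait(T3) -> count=1 queue=[] holders={T2,T3}
Step 3: wait(T1) -> count=0 queue=[] holders={T1,T2,T3}
Step 4: wait(T4) -> count=0 queue=[T4] holders={T1,T2,T3}
Step 5: signal(T3) -> count=0 queue=[] holders={T1,T2,T4}
Step 6: wait(T3) -> count=0 queue=[T3] holders={T1,T2,T4}
Step 7: signal(T1) -> count=0 queue=[] holders={T2,T3,T4}
Step 8: signal(T2) -> count=1 queue=[] holders={T3,T4}
Step 9: wait(T1) -> count=0 queue=[] holders={T1,T3,T4}
Step 10: signal(T4) -> count=1 queue=[] holders={T1,T3}
Step 11: signal(T3) -> count=2 queue=[] holders={T1}
Step 12: signal(T1) -> count=3 queue=[] holders={none}
Step 13: wait(T3) -> count=2 queue=[] holders={T3}
Final holders: {T3} -> 1 thread(s)

Answer: 1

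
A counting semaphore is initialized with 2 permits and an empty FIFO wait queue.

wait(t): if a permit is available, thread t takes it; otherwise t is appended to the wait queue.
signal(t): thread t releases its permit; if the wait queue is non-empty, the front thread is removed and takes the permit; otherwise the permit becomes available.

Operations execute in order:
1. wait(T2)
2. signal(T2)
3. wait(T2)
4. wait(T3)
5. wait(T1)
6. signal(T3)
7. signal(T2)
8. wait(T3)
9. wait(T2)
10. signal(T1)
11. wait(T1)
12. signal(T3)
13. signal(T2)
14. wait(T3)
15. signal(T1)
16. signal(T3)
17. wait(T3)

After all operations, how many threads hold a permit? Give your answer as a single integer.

Step 1: wait(T2) -> count=1 queue=[] holders={T2}
Step 2: signal(T2) -> count=2 queue=[] holders={none}
Step 3: wait(T2) -> count=1 queue=[] holders={T2}
Step 4: wait(T3) -> count=0 queue=[] holders={T2,T3}
Step 5: wait(T1) -> count=0 queue=[T1] holders={T2,T3}
Step 6: signal(T3) -> count=0 queue=[] holders={T1,T2}
Step 7: signal(T2) -> count=1 queue=[] holders={T1}
Step 8: wait(T3) -> count=0 queue=[] holders={T1,T3}
Step 9: wait(T2) -> count=0 queue=[T2] holders={T1,T3}
Step 10: signal(T1) -> count=0 queue=[] holders={T2,T3}
Step 11: wait(T1) -> count=0 queue=[T1] holders={T2,T3}
Step 12: signal(T3) -> count=0 queue=[] holders={T1,T2}
Step 13: signal(T2) -> count=1 queue=[] holders={T1}
Step 14: wait(T3) -> count=0 queue=[] holders={T1,T3}
Step 15: signal(T1) -> count=1 queue=[] holders={T3}
Step 16: signal(T3) -> count=2 queue=[] holders={none}
Step 17: wait(T3) -> count=1 queue=[] holders={T3}
Final holders: {T3} -> 1 thread(s)

Answer: 1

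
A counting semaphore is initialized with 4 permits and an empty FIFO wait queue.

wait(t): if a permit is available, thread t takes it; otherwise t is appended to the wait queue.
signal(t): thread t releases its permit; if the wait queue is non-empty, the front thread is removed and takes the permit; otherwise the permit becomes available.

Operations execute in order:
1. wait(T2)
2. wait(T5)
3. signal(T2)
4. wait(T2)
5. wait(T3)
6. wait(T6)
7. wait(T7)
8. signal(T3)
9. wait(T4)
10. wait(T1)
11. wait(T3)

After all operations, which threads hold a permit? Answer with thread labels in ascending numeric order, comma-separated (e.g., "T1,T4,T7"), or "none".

Step 1: wait(T2) -> count=3 queue=[] holders={T2}
Step 2: wait(T5) -> count=2 queue=[] holders={T2,T5}
Step 3: signal(T2) -> count=3 queue=[] holders={T5}
Step 4: wait(T2) -> count=2 queue=[] holders={T2,T5}
Step 5: wait(T3) -> count=1 queue=[] holders={T2,T3,T5}
Step 6: wait(T6) -> count=0 queue=[] holders={T2,T3,T5,T6}
Step 7: wait(T7) -> count=0 queue=[T7] holders={T2,T3,T5,T6}
Step 8: signal(T3) -> count=0 queue=[] holders={T2,T5,T6,T7}
Step 9: wait(T4) -> count=0 queue=[T4] holders={T2,T5,T6,T7}
Step 10: wait(T1) -> count=0 queue=[T4,T1] holders={T2,T5,T6,T7}
Step 11: wait(T3) -> count=0 queue=[T4,T1,T3] holders={T2,T5,T6,T7}
Final holders: T2,T5,T6,T7

Answer: T2,T5,T6,T7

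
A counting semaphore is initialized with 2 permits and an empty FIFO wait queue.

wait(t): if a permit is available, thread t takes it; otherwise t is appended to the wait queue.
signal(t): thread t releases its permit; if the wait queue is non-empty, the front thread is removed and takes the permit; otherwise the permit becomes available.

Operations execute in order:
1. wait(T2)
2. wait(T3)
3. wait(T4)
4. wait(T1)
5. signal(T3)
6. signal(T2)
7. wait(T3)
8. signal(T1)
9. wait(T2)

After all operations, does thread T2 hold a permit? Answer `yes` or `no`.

Answer: no

Derivation:
Step 1: wait(T2) -> count=1 queue=[] holders={T2}
Step 2: wait(T3) -> count=0 queue=[] holders={T2,T3}
Step 3: wait(T4) -> count=0 queue=[T4] holders={T2,T3}
Step 4: wait(T1) -> count=0 queue=[T4,T1] holders={T2,T3}
Step 5: signal(T3) -> count=0 queue=[T1] holders={T2,T4}
Step 6: signal(T2) -> count=0 queue=[] holders={T1,T4}
Step 7: wait(T3) -> count=0 queue=[T3] holders={T1,T4}
Step 8: signal(T1) -> count=0 queue=[] holders={T3,T4}
Step 9: wait(T2) -> count=0 queue=[T2] holders={T3,T4}
Final holders: {T3,T4} -> T2 not in holders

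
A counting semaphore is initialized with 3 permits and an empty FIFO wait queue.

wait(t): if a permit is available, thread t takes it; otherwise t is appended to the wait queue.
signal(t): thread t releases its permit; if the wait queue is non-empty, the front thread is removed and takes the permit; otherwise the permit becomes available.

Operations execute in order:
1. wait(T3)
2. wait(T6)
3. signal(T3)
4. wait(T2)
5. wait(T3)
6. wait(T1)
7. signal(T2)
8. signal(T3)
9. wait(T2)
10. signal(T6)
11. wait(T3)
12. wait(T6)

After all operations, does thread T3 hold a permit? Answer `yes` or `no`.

Answer: yes

Derivation:
Step 1: wait(T3) -> count=2 queue=[] holders={T3}
Step 2: wait(T6) -> count=1 queue=[] holders={T3,T6}
Step 3: signal(T3) -> count=2 queue=[] holders={T6}
Step 4: wait(T2) -> count=1 queue=[] holders={T2,T6}
Step 5: wait(T3) -> count=0 queue=[] holders={T2,T3,T6}
Step 6: wait(T1) -> count=0 queue=[T1] holders={T2,T3,T6}
Step 7: signal(T2) -> count=0 queue=[] holders={T1,T3,T6}
Step 8: signal(T3) -> count=1 queue=[] holders={T1,T6}
Step 9: wait(T2) -> count=0 queue=[] holders={T1,T2,T6}
Step 10: signal(T6) -> count=1 queue=[] holders={T1,T2}
Step 11: wait(T3) -> count=0 queue=[] holders={T1,T2,T3}
Step 12: wait(T6) -> count=0 queue=[T6] holders={T1,T2,T3}
Final holders: {T1,T2,T3} -> T3 in holders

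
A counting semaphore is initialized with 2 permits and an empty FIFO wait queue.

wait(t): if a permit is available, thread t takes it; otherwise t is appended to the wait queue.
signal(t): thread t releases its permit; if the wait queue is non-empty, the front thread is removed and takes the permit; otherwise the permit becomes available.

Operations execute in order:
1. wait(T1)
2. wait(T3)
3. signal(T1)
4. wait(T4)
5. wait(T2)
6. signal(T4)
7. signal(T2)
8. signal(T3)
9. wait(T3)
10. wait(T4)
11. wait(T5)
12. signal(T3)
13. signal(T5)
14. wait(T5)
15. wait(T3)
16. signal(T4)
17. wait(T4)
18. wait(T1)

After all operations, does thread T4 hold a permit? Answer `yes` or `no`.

Step 1: wait(T1) -> count=1 queue=[] holders={T1}
Step 2: wait(T3) -> count=0 queue=[] holders={T1,T3}
Step 3: signal(T1) -> count=1 queue=[] holders={T3}
Step 4: wait(T4) -> count=0 queue=[] holders={T3,T4}
Step 5: wait(T2) -> count=0 queue=[T2] holders={T3,T4}
Step 6: signal(T4) -> count=0 queue=[] holders={T2,T3}
Step 7: signal(T2) -> count=1 queue=[] holders={T3}
Step 8: signal(T3) -> count=2 queue=[] holders={none}
Step 9: wait(T3) -> count=1 queue=[] holders={T3}
Step 10: wait(T4) -> count=0 queue=[] holders={T3,T4}
Step 11: wait(T5) -> count=0 queue=[T5] holders={T3,T4}
Step 12: signal(T3) -> count=0 queue=[] holders={T4,T5}
Step 13: signal(T5) -> count=1 queue=[] holders={T4}
Step 14: wait(T5) -> count=0 queue=[] holders={T4,T5}
Step 15: wait(T3) -> count=0 queue=[T3] holders={T4,T5}
Step 16: signal(T4) -> count=0 queue=[] holders={T3,T5}
Step 17: wait(T4) -> count=0 queue=[T4] holders={T3,T5}
Step 18: wait(T1) -> count=0 queue=[T4,T1] holders={T3,T5}
Final holders: {T3,T5} -> T4 not in holders

Answer: no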